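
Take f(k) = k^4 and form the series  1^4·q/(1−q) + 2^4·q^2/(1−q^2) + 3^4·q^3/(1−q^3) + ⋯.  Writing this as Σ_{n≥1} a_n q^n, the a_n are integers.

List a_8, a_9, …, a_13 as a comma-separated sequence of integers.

4369, 6643, 10642, 14642, 22386, 28562

[q^8] f(8)=4096,f(4)=256,f(2)=16,f(1)=1 ⇒ 4369
q^9  k|9↦f(k): 9:6561 3:81 1:1  a_9=6643
q^10  k|10↦f(k): 1:1 2:16 5:625 10:10000  a_10=10642
n=11: 1·11 11·1  f→[1+14641]=14642
n=12: 12·1 6·2 4·3 3·4 2·6 1·12  f→[20736+1296+256+81+16+1]=22386
d|13:{13,1}  Σf=28561+1=28562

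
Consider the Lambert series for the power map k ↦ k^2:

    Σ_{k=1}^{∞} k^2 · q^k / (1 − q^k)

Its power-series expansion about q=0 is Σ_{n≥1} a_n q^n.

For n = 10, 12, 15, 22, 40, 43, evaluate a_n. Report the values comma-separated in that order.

[q^10] f(10)=100,f(5)=25,f(2)=4,f(1)=1 ⇒ 130
n=12: 1·12 2·6 3·4 4·3 6·2 12·1  f→[1+4+9+16+36+144]=210
[q^15] f(1)=1,f(3)=9,f(5)=25,f(15)=225 ⇒ 260
q^22  k|22↦f(k): 22:484 11:121 2:4 1:1  a_22=610
[q^40] f(40)=1600,f(20)=400,f(10)=100,f(8)=64,f(5)=25,f(4)=16,f(2)=4,f(1)=1 ⇒ 2210
n=43: 43·1 1·43  f→[1849+1]=1850

130, 210, 260, 610, 2210, 1850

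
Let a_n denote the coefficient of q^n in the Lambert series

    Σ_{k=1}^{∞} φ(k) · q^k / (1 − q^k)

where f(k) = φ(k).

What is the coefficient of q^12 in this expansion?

n=12: 1·12 2·6 3·4 4·3 6·2 12·1  φ→[1+1+2+2+2+4]=12

a_12 = 12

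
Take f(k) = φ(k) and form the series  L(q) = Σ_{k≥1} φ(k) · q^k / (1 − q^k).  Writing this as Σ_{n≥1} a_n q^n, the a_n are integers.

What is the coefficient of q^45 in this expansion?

d|45:{1,3,5,9,15,45}  Σφ=1+2+4+6+8+24=45

a_45 = 45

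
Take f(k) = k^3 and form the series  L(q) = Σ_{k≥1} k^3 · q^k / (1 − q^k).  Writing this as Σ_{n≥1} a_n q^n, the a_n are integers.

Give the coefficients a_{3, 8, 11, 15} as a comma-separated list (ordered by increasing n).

28, 585, 1332, 3528

[q^3] f(3)=27,f(1)=1 ⇒ 28
[q^8] f(8)=512,f(4)=64,f(2)=8,f(1)=1 ⇒ 585
q^11  k|11↦f(k): 11:1331 1:1  a_11=1332
[q^15] f(1)=1,f(3)=27,f(5)=125,f(15)=3375 ⇒ 3528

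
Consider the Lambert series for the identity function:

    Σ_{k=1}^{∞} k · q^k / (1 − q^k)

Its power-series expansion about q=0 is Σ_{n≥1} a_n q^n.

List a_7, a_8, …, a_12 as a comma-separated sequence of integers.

8, 15, 13, 18, 12, 28

n=7: 7·1 1·7  f→[7+1]=8
q^8  k|8↦f(k): 1:1 2:2 4:4 8:8  a_8=15
n=9: 1·9 3·3 9·1  f→[1+3+9]=13
n=10: 1·10 2·5 5·2 10·1  f→[1+2+5+10]=18
n=11: 11·1 1·11  f→[11+1]=12
n=12: 12·1 6·2 4·3 3·4 2·6 1·12  f→[12+6+4+3+2+1]=28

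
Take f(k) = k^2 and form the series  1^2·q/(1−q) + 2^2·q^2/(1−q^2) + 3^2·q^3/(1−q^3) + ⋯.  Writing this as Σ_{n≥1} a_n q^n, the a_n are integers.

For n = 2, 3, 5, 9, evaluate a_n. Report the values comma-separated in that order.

5, 10, 26, 91

d|2:{2,1}  Σf=4+1=5
n=3: 3·1 1·3  f→[9+1]=10
[q^5] f(5)=25,f(1)=1 ⇒ 26
n=9: 1·9 3·3 9·1  f→[1+9+81]=91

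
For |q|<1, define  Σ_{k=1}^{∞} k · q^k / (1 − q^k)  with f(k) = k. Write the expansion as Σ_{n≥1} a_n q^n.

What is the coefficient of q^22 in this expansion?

a_22 = 36

[q^22] f(1)=1,f(2)=2,f(11)=11,f(22)=22 ⇒ 36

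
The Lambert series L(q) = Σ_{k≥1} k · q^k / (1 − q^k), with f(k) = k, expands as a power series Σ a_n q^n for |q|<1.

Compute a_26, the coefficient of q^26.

a_26 = 42

n=26: 1·26 2·13 13·2 26·1  f→[1+2+13+26]=42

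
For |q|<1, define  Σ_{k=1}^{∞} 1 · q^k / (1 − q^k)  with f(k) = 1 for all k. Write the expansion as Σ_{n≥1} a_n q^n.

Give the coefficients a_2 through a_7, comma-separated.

d|2:{1,2}  Σf=1+1=2
[q^3] f(3)=1,f(1)=1 ⇒ 2
d|4:{1,2,4}  Σf=1+1+1=3
d|5:{5,1}  Σf=1+1=2
n=6: 6·1 3·2 2·3 1·6  f→[1+1+1+1]=4
d|7:{7,1}  Σf=1+1=2

2, 2, 3, 2, 4, 2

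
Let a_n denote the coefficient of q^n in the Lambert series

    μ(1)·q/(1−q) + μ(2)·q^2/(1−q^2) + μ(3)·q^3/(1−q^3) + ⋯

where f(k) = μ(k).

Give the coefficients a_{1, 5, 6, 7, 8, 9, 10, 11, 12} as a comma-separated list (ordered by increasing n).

1, 0, 0, 0, 0, 0, 0, 0, 0

q^1  k|1↦μ(k): 1:1  a_1=1
d|5:{1,5}  Σμ=1+(-1)=0
[q^6] μ(1)=1,μ(2)=-1,μ(3)=-1,μ(6)=1 ⇒ 0
q^7  k|7↦μ(k): 1:1 7:-1  a_7=0
q^8  k|8↦μ(k): 8:0 4:0 2:-1 1:1  a_8=0
q^9  k|9↦μ(k): 1:1 3:-1 9:0  a_9=0
[q^10] μ(1)=1,μ(2)=-1,μ(5)=-1,μ(10)=1 ⇒ 0
[q^11] μ(11)=-1,μ(1)=1 ⇒ 0
d|12:{1,2,3,4,6,12}  Σμ=1+(-1)+(-1)+0+1+0=0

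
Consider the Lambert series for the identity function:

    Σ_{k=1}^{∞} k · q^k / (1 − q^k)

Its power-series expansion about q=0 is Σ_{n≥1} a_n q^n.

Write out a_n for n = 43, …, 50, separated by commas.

n=43: 43·1 1·43  f→[43+1]=44
q^44  k|44↦f(k): 1:1 2:2 4:4 11:11 22:22 44:44  a_44=84
n=45: 45·1 15·3 9·5 5·9 3·15 1·45  f→[45+15+9+5+3+1]=78
n=46: 46·1 23·2 2·23 1·46  f→[46+23+2+1]=72
[q^47] f(47)=47,f(1)=1 ⇒ 48
n=48: 1·48 2·24 3·16 4·12 6·8 8·6 12·4 16·3 24·2 48·1  f→[1+2+3+4+6+8+12+16+24+48]=124
n=49: 1·49 7·7 49·1  f→[1+7+49]=57
[q^50] f(50)=50,f(25)=25,f(10)=10,f(5)=5,f(2)=2,f(1)=1 ⇒ 93

44, 84, 78, 72, 48, 124, 57, 93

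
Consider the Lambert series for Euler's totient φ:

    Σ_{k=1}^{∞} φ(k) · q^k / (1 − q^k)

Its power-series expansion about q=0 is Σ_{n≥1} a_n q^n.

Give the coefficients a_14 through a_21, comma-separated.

d|14:{1,2,7,14}  Σφ=1+1+6+6=14
d|15:{15,5,3,1}  Σφ=8+4+2+1=15
d|16:{1,2,4,8,16}  Σφ=1+1+2+4+8=16
q^17  k|17↦φ(k): 17:16 1:1  a_17=17
q^18  k|18↦φ(k): 18:6 9:6 6:2 3:2 2:1 1:1  a_18=18
d|19:{19,1}  Σφ=18+1=19
[q^20] φ(20)=8,φ(10)=4,φ(5)=4,φ(4)=2,φ(2)=1,φ(1)=1 ⇒ 20
q^21  k|21↦φ(k): 21:12 7:6 3:2 1:1  a_21=21

14, 15, 16, 17, 18, 19, 20, 21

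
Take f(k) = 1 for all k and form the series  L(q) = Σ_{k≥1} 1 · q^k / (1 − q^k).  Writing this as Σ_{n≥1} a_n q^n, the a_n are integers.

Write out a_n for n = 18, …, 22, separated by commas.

d|18:{18,9,6,3,2,1}  Σf=1+1+1+1+1+1=6
q^19  k|19↦f(k): 1:1 19:1  a_19=2
q^20  k|20↦f(k): 1:1 2:1 4:1 5:1 10:1 20:1  a_20=6
[q^21] f(21)=1,f(7)=1,f(3)=1,f(1)=1 ⇒ 4
n=22: 1·22 2·11 11·2 22·1  f→[1+1+1+1]=4

6, 2, 6, 4, 4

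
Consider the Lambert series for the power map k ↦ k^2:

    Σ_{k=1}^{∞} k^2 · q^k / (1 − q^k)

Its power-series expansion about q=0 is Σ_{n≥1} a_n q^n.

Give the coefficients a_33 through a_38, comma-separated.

d|33:{33,11,3,1}  Σf=1089+121+9+1=1220
n=34: 1·34 2·17 17·2 34·1  f→[1+4+289+1156]=1450
q^35  k|35↦f(k): 1:1 5:25 7:49 35:1225  a_35=1300
d|36:{1,2,3,4,6,9,12,18,36}  Σf=1+4+9+16+36+81+144+324+1296=1911
n=37: 37·1 1·37  f→[1369+1]=1370
q^38  k|38↦f(k): 38:1444 19:361 2:4 1:1  a_38=1810

1220, 1450, 1300, 1911, 1370, 1810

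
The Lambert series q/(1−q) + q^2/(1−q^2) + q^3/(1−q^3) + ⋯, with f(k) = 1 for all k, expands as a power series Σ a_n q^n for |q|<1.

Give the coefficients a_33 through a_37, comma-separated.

d|33:{1,3,11,33}  Σf=1+1+1+1=4
[q^34] f(34)=1,f(17)=1,f(2)=1,f(1)=1 ⇒ 4
n=35: 1·35 5·7 7·5 35·1  f→[1+1+1+1]=4
d|36:{36,18,12,9,6,4,3,2,1}  Σf=1+1+1+1+1+1+1+1+1=9
d|37:{1,37}  Σf=1+1=2

4, 4, 4, 9, 2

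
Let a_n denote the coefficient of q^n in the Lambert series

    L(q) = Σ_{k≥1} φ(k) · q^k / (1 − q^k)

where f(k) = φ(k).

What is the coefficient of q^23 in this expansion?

n=23: 23·1 1·23  φ→[22+1]=23

a_23 = 23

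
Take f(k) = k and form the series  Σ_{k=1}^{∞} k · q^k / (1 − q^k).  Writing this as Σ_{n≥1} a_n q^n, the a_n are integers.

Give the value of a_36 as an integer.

n=36: 1·36 2·18 3·12 4·9 6·6 9·4 12·3 18·2 36·1  f→[1+2+3+4+6+9+12+18+36]=91

a_36 = 91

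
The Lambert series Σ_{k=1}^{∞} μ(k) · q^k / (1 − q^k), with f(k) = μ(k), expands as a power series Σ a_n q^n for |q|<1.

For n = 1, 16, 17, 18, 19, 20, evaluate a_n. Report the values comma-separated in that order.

[q^1] μ(1)=1 ⇒ 1
[q^16] μ(1)=1,μ(2)=-1,μ(4)=0,μ(8)=0,μ(16)=0 ⇒ 0
d|17:{17,1}  Σμ=(-1)+1=0
d|18:{18,9,6,3,2,1}  Σμ=0+0+1+(-1)+(-1)+1=0
n=19: 1·19 19·1  μ→[1+(-1)]=0
d|20:{1,2,4,5,10,20}  Σμ=1+(-1)+0+(-1)+1+0=0

1, 0, 0, 0, 0, 0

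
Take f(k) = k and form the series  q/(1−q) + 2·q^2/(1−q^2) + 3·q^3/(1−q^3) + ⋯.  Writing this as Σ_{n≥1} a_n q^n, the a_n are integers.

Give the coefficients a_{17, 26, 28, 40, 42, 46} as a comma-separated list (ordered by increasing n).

d|17:{1,17}  Σf=1+17=18
[q^26] f(1)=1,f(2)=2,f(13)=13,f(26)=26 ⇒ 42
[q^28] f(1)=1,f(2)=2,f(4)=4,f(7)=7,f(14)=14,f(28)=28 ⇒ 56
[q^40] f(40)=40,f(20)=20,f(10)=10,f(8)=8,f(5)=5,f(4)=4,f(2)=2,f(1)=1 ⇒ 90
n=42: 42·1 21·2 14·3 7·6 6·7 3·14 2·21 1·42  f→[42+21+14+7+6+3+2+1]=96
n=46: 1·46 2·23 23·2 46·1  f→[1+2+23+46]=72

18, 42, 56, 90, 96, 72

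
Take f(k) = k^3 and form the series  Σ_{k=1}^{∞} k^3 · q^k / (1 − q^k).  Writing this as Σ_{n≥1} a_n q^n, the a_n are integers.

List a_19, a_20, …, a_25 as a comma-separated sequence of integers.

6860, 9198, 9632, 11988, 12168, 16380, 15751

q^19  k|19↦f(k): 19:6859 1:1  a_19=6860
d|20:{1,2,4,5,10,20}  Σf=1+8+64+125+1000+8000=9198
d|21:{21,7,3,1}  Σf=9261+343+27+1=9632
[q^22] f(1)=1,f(2)=8,f(11)=1331,f(22)=10648 ⇒ 11988
q^23  k|23↦f(k): 23:12167 1:1  a_23=12168
[q^24] f(24)=13824,f(12)=1728,f(8)=512,f(6)=216,f(4)=64,f(3)=27,f(2)=8,f(1)=1 ⇒ 16380
n=25: 25·1 5·5 1·25  f→[15625+125+1]=15751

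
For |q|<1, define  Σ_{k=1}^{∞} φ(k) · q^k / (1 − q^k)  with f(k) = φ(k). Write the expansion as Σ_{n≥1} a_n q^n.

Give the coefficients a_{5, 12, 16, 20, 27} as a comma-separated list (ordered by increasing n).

q^5  k|5↦φ(k): 5:4 1:1  a_5=5
d|12:{1,2,3,4,6,12}  Σφ=1+1+2+2+2+4=12
n=16: 1·16 2·8 4·4 8·2 16·1  φ→[1+1+2+4+8]=16
n=20: 20·1 10·2 5·4 4·5 2·10 1·20  φ→[8+4+4+2+1+1]=20
[q^27] φ(27)=18,φ(9)=6,φ(3)=2,φ(1)=1 ⇒ 27

5, 12, 16, 20, 27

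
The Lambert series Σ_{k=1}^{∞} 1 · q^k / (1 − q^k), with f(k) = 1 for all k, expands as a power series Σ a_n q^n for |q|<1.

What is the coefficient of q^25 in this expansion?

q^25  k|25↦f(k): 25:1 5:1 1:1  a_25=3

a_25 = 3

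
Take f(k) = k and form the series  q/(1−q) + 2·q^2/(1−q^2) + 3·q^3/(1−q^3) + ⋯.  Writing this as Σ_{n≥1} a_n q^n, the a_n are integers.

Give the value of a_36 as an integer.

[q^36] f(36)=36,f(18)=18,f(12)=12,f(9)=9,f(6)=6,f(4)=4,f(3)=3,f(2)=2,f(1)=1 ⇒ 91

a_36 = 91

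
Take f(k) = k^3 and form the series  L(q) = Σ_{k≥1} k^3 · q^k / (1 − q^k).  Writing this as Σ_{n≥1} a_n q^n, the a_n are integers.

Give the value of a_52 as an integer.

a_52 = 160454

q^52  k|52↦f(k): 1:1 2:8 4:64 13:2197 26:17576 52:140608  a_52=160454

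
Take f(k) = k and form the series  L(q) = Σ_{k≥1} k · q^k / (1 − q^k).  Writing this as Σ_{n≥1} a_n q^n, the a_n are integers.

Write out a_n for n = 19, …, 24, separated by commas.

20, 42, 32, 36, 24, 60

q^19  k|19↦f(k): 1:1 19:19  a_19=20
n=20: 1·20 2·10 4·5 5·4 10·2 20·1  f→[1+2+4+5+10+20]=42
d|21:{1,3,7,21}  Σf=1+3+7+21=32
q^22  k|22↦f(k): 1:1 2:2 11:11 22:22  a_22=36
q^23  k|23↦f(k): 23:23 1:1  a_23=24
q^24  k|24↦f(k): 1:1 2:2 3:3 4:4 6:6 8:8 12:12 24:24  a_24=60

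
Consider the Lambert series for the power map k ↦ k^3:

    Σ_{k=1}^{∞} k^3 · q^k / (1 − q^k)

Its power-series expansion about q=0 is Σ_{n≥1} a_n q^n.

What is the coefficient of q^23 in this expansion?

[q^23] f(1)=1,f(23)=12167 ⇒ 12168

a_23 = 12168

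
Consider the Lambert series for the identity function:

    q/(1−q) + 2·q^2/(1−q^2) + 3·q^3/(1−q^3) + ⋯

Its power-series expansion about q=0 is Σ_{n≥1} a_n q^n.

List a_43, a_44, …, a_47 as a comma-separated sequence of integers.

44, 84, 78, 72, 48

d|43:{43,1}  Σf=43+1=44
d|44:{44,22,11,4,2,1}  Σf=44+22+11+4+2+1=84
d|45:{1,3,5,9,15,45}  Σf=1+3+5+9+15+45=78
[q^46] f(1)=1,f(2)=2,f(23)=23,f(46)=46 ⇒ 72
[q^47] f(47)=47,f(1)=1 ⇒ 48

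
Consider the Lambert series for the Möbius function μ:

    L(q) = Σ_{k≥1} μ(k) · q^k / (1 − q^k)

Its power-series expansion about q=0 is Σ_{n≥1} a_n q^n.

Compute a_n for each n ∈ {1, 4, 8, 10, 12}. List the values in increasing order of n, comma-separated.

n=1: 1·1  μ→[1]=1
n=4: 1·4 2·2 4·1  μ→[1+(-1)+0]=0
[q^8] μ(8)=0,μ(4)=0,μ(2)=-1,μ(1)=1 ⇒ 0
[q^10] μ(1)=1,μ(2)=-1,μ(5)=-1,μ(10)=1 ⇒ 0
[q^12] μ(1)=1,μ(2)=-1,μ(3)=-1,μ(4)=0,μ(6)=1,μ(12)=0 ⇒ 0

1, 0, 0, 0, 0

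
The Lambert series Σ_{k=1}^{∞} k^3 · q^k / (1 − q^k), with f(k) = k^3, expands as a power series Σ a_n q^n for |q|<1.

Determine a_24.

a_24 = 16380

q^24  k|24↦f(k): 1:1 2:8 3:27 4:64 6:216 8:512 12:1728 24:13824  a_24=16380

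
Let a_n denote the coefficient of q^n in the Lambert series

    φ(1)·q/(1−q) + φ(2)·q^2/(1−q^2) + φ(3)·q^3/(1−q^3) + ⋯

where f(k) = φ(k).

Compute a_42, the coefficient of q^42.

d|42:{1,2,3,6,7,14,21,42}  Σφ=1+1+2+2+6+6+12+12=42

a_42 = 42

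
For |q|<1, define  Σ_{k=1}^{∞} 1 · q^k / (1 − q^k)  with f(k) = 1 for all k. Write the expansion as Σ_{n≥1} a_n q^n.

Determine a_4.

a_4 = 3

d|4:{1,2,4}  Σf=1+1+1=3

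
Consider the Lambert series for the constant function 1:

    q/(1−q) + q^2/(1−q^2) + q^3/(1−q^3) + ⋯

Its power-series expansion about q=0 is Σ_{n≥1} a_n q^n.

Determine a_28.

[q^28] f(1)=1,f(2)=1,f(4)=1,f(7)=1,f(14)=1,f(28)=1 ⇒ 6

a_28 = 6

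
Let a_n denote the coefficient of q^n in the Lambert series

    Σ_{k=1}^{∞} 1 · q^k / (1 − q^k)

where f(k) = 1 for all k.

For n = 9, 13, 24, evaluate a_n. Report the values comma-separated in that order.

n=9: 1·9 3·3 9·1  f→[1+1+1]=3
[q^13] f(13)=1,f(1)=1 ⇒ 2
[q^24] f(1)=1,f(2)=1,f(3)=1,f(4)=1,f(6)=1,f(8)=1,f(12)=1,f(24)=1 ⇒ 8

3, 2, 8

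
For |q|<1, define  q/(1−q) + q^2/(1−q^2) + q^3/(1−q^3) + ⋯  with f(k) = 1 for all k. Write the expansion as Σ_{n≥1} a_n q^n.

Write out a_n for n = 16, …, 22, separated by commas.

5, 2, 6, 2, 6, 4, 4

n=16: 1·16 2·8 4·4 8·2 16·1  f→[1+1+1+1+1]=5
[q^17] f(1)=1,f(17)=1 ⇒ 2
d|18:{18,9,6,3,2,1}  Σf=1+1+1+1+1+1=6
d|19:{19,1}  Σf=1+1=2
[q^20] f(1)=1,f(2)=1,f(4)=1,f(5)=1,f(10)=1,f(20)=1 ⇒ 6
q^21  k|21↦f(k): 21:1 7:1 3:1 1:1  a_21=4
n=22: 22·1 11·2 2·11 1·22  f→[1+1+1+1]=4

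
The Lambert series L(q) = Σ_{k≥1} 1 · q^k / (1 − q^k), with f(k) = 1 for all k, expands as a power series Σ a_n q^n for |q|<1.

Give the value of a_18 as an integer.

a_18 = 6

n=18: 1·18 2·9 3·6 6·3 9·2 18·1  f→[1+1+1+1+1+1]=6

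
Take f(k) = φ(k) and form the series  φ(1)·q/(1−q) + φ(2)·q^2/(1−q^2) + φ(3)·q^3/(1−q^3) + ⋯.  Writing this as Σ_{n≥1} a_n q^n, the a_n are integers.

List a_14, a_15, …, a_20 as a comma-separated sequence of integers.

[q^14] φ(1)=1,φ(2)=1,φ(7)=6,φ(14)=6 ⇒ 14
q^15  k|15↦φ(k): 15:8 5:4 3:2 1:1  a_15=15
n=16: 1·16 2·8 4·4 8·2 16·1  φ→[1+1+2+4+8]=16
n=17: 17·1 1·17  φ→[16+1]=17
q^18  k|18↦φ(k): 1:1 2:1 3:2 6:2 9:6 18:6  a_18=18
d|19:{19,1}  Σφ=18+1=19
q^20  k|20↦φ(k): 1:1 2:1 4:2 5:4 10:4 20:8  a_20=20

14, 15, 16, 17, 18, 19, 20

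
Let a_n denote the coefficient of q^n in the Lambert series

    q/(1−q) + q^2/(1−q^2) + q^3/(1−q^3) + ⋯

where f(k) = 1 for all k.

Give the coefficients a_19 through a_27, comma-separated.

n=19: 19·1 1·19  f→[1+1]=2
d|20:{20,10,5,4,2,1}  Σf=1+1+1+1+1+1=6
q^21  k|21↦f(k): 21:1 7:1 3:1 1:1  a_21=4
n=22: 1·22 2·11 11·2 22·1  f→[1+1+1+1]=4
n=23: 1·23 23·1  f→[1+1]=2
d|24:{1,2,3,4,6,8,12,24}  Σf=1+1+1+1+1+1+1+1=8
q^25  k|25↦f(k): 25:1 5:1 1:1  a_25=3
n=26: 26·1 13·2 2·13 1·26  f→[1+1+1+1]=4
q^27  k|27↦f(k): 27:1 9:1 3:1 1:1  a_27=4

2, 6, 4, 4, 2, 8, 3, 4, 4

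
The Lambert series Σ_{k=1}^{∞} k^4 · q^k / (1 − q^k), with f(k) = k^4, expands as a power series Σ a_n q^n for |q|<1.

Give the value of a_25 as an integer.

a_25 = 391251

[q^25] f(25)=390625,f(5)=625,f(1)=1 ⇒ 391251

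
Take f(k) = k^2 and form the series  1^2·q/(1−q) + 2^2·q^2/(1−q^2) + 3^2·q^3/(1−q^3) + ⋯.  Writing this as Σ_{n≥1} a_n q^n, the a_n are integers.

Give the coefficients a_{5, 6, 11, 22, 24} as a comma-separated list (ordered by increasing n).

q^5  k|5↦f(k): 5:25 1:1  a_5=26
[q^6] f(1)=1,f(2)=4,f(3)=9,f(6)=36 ⇒ 50
q^11  k|11↦f(k): 11:121 1:1  a_11=122
[q^22] f(22)=484,f(11)=121,f(2)=4,f(1)=1 ⇒ 610
n=24: 24·1 12·2 8·3 6·4 4·6 3·8 2·12 1·24  f→[576+144+64+36+16+9+4+1]=850

26, 50, 122, 610, 850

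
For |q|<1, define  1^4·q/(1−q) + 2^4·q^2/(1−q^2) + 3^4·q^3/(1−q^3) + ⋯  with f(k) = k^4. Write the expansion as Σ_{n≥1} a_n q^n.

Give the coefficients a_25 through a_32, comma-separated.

391251, 485554, 538084, 655746, 707282, 872644, 923522, 1118481

[q^25] f(25)=390625,f(5)=625,f(1)=1 ⇒ 391251
[q^26] f(1)=1,f(2)=16,f(13)=28561,f(26)=456976 ⇒ 485554
d|27:{1,3,9,27}  Σf=1+81+6561+531441=538084
n=28: 28·1 14·2 7·4 4·7 2·14 1·28  f→[614656+38416+2401+256+16+1]=655746
[q^29] f(29)=707281,f(1)=1 ⇒ 707282
[q^30] f(30)=810000,f(15)=50625,f(10)=10000,f(6)=1296,f(5)=625,f(3)=81,f(2)=16,f(1)=1 ⇒ 872644
[q^31] f(1)=1,f(31)=923521 ⇒ 923522
q^32  k|32↦f(k): 32:1048576 16:65536 8:4096 4:256 2:16 1:1  a_32=1118481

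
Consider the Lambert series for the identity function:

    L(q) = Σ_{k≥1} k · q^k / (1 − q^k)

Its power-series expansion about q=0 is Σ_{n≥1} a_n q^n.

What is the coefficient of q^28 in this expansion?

a_28 = 56

d|28:{1,2,4,7,14,28}  Σf=1+2+4+7+14+28=56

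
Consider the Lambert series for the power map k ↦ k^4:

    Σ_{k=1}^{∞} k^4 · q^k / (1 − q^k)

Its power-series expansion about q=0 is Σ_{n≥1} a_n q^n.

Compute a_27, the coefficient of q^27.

a_27 = 538084

q^27  k|27↦f(k): 1:1 3:81 9:6561 27:531441  a_27=538084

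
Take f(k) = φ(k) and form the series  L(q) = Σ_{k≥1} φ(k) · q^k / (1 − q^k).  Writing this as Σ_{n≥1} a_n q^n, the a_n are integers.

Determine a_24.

n=24: 1·24 2·12 3·8 4·6 6·4 8·3 12·2 24·1  φ→[1+1+2+2+2+4+4+8]=24

a_24 = 24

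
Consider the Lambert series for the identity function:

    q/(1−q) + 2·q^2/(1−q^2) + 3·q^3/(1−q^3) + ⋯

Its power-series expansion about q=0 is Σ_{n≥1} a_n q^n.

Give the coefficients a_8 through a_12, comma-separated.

[q^8] f(1)=1,f(2)=2,f(4)=4,f(8)=8 ⇒ 15
d|9:{1,3,9}  Σf=1+3+9=13
[q^10] f(10)=10,f(5)=5,f(2)=2,f(1)=1 ⇒ 18
q^11  k|11↦f(k): 1:1 11:11  a_11=12
q^12  k|12↦f(k): 12:12 6:6 4:4 3:3 2:2 1:1  a_12=28

15, 13, 18, 12, 28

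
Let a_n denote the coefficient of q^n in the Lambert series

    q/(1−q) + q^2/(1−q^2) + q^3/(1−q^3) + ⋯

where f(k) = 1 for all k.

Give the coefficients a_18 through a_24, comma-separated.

d|18:{18,9,6,3,2,1}  Σf=1+1+1+1+1+1=6
n=19: 1·19 19·1  f→[1+1]=2
[q^20] f(20)=1,f(10)=1,f(5)=1,f(4)=1,f(2)=1,f(1)=1 ⇒ 6
[q^21] f(1)=1,f(3)=1,f(7)=1,f(21)=1 ⇒ 4
q^22  k|22↦f(k): 22:1 11:1 2:1 1:1  a_22=4
n=23: 23·1 1·23  f→[1+1]=2
d|24:{24,12,8,6,4,3,2,1}  Σf=1+1+1+1+1+1+1+1=8

6, 2, 6, 4, 4, 2, 8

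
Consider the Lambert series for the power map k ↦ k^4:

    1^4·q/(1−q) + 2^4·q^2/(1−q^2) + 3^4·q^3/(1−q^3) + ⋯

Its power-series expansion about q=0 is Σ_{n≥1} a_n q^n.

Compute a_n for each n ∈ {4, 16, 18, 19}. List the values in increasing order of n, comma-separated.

273, 69905, 112931, 130322

n=4: 1·4 2·2 4·1  f→[1+16+256]=273
q^16  k|16↦f(k): 16:65536 8:4096 4:256 2:16 1:1  a_16=69905
d|18:{1,2,3,6,9,18}  Σf=1+16+81+1296+6561+104976=112931
[q^19] f(1)=1,f(19)=130321 ⇒ 130322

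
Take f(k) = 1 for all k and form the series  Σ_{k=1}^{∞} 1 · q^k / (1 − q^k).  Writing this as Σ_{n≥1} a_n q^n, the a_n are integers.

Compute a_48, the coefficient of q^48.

[q^48] f(1)=1,f(2)=1,f(3)=1,f(4)=1,f(6)=1,f(8)=1,f(12)=1,f(16)=1,f(24)=1,f(48)=1 ⇒ 10

a_48 = 10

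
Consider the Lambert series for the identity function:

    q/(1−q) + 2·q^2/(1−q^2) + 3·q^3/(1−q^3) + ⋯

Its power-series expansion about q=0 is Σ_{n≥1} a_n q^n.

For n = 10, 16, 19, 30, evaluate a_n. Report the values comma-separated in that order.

q^10  k|10↦f(k): 1:1 2:2 5:5 10:10  a_10=18
d|16:{16,8,4,2,1}  Σf=16+8+4+2+1=31
q^19  k|19↦f(k): 1:1 19:19  a_19=20
[q^30] f(1)=1,f(2)=2,f(3)=3,f(5)=5,f(6)=6,f(10)=10,f(15)=15,f(30)=30 ⇒ 72

18, 31, 20, 72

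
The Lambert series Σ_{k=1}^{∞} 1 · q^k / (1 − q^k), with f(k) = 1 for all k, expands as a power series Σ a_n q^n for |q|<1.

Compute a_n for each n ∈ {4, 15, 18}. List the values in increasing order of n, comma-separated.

3, 4, 6

[q^4] f(4)=1,f(2)=1,f(1)=1 ⇒ 3
q^15  k|15↦f(k): 15:1 5:1 3:1 1:1  a_15=4
d|18:{18,9,6,3,2,1}  Σf=1+1+1+1+1+1=6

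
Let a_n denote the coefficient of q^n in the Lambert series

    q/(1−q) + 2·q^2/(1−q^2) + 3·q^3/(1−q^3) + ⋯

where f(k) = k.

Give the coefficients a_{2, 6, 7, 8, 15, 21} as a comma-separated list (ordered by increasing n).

[q^2] f(1)=1,f(2)=2 ⇒ 3
d|6:{6,3,2,1}  Σf=6+3+2+1=12
q^7  k|7↦f(k): 1:1 7:7  a_7=8
[q^8] f(8)=8,f(4)=4,f(2)=2,f(1)=1 ⇒ 15
[q^15] f(15)=15,f(5)=5,f(3)=3,f(1)=1 ⇒ 24
n=21: 21·1 7·3 3·7 1·21  f→[21+7+3+1]=32

3, 12, 8, 15, 24, 32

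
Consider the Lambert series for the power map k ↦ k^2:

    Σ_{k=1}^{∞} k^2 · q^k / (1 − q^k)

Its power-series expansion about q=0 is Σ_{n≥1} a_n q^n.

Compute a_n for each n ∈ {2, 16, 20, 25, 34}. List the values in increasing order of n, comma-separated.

n=2: 1·2 2·1  f→[1+4]=5
n=16: 16·1 8·2 4·4 2·8 1·16  f→[256+64+16+4+1]=341
d|20:{1,2,4,5,10,20}  Σf=1+4+16+25+100+400=546
n=25: 25·1 5·5 1·25  f→[625+25+1]=651
n=34: 34·1 17·2 2·17 1·34  f→[1156+289+4+1]=1450

5, 341, 546, 651, 1450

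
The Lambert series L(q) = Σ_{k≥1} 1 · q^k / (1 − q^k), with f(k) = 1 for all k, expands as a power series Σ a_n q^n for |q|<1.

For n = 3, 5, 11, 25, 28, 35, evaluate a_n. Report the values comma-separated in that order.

2, 2, 2, 3, 6, 4

n=3: 3·1 1·3  f→[1+1]=2
d|5:{1,5}  Σf=1+1=2
n=11: 1·11 11·1  f→[1+1]=2
d|25:{1,5,25}  Σf=1+1+1=3
[q^28] f(1)=1,f(2)=1,f(4)=1,f(7)=1,f(14)=1,f(28)=1 ⇒ 6
n=35: 1·35 5·7 7·5 35·1  f→[1+1+1+1]=4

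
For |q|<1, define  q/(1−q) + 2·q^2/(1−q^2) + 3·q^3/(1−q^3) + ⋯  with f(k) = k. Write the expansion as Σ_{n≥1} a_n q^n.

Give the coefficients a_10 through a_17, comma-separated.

q^10  k|10↦f(k): 10:10 5:5 2:2 1:1  a_10=18
q^11  k|11↦f(k): 1:1 11:11  a_11=12
d|12:{12,6,4,3,2,1}  Σf=12+6+4+3+2+1=28
[q^13] f(1)=1,f(13)=13 ⇒ 14
n=14: 14·1 7·2 2·7 1·14  f→[14+7+2+1]=24
[q^15] f(1)=1,f(3)=3,f(5)=5,f(15)=15 ⇒ 24
[q^16] f(1)=1,f(2)=2,f(4)=4,f(8)=8,f(16)=16 ⇒ 31
n=17: 17·1 1·17  f→[17+1]=18

18, 12, 28, 14, 24, 24, 31, 18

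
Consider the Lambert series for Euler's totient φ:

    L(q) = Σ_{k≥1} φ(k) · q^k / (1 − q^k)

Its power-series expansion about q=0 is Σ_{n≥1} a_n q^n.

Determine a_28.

[q^28] φ(28)=12,φ(14)=6,φ(7)=6,φ(4)=2,φ(2)=1,φ(1)=1 ⇒ 28

a_28 = 28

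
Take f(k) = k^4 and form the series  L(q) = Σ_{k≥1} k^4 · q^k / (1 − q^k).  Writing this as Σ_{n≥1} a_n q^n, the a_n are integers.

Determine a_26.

q^26  k|26↦f(k): 26:456976 13:28561 2:16 1:1  a_26=485554

a_26 = 485554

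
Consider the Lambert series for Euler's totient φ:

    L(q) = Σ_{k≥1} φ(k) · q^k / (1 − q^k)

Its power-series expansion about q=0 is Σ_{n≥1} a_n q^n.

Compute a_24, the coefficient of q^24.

n=24: 1·24 2·12 3·8 4·6 6·4 8·3 12·2 24·1  φ→[1+1+2+2+2+4+4+8]=24

a_24 = 24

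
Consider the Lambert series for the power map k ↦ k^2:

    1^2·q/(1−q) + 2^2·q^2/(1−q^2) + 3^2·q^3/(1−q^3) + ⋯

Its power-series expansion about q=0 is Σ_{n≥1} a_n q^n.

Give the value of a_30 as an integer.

d|30:{1,2,3,5,6,10,15,30}  Σf=1+4+9+25+36+100+225+900=1300

a_30 = 1300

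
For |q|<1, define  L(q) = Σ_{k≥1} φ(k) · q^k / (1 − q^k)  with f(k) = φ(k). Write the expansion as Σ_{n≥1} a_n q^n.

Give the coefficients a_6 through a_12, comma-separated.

n=6: 1·6 2·3 3·2 6·1  φ→[1+1+2+2]=6
[q^7] φ(7)=6,φ(1)=1 ⇒ 7
d|8:{1,2,4,8}  Σφ=1+1+2+4=8
q^9  k|9↦φ(k): 9:6 3:2 1:1  a_9=9
[q^10] φ(10)=4,φ(5)=4,φ(2)=1,φ(1)=1 ⇒ 10
[q^11] φ(1)=1,φ(11)=10 ⇒ 11
d|12:{1,2,3,4,6,12}  Σφ=1+1+2+2+2+4=12

6, 7, 8, 9, 10, 11, 12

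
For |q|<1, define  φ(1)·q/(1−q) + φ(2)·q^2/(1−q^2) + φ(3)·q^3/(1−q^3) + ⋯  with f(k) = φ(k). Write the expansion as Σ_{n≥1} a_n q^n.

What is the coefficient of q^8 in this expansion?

n=8: 1·8 2·4 4·2 8·1  φ→[1+1+2+4]=8

a_8 = 8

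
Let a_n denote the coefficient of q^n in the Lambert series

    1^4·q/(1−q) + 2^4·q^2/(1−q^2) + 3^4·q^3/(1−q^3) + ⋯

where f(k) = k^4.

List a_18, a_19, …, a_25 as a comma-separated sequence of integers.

[q^18] f(18)=104976,f(9)=6561,f(6)=1296,f(3)=81,f(2)=16,f(1)=1 ⇒ 112931
[q^19] f(1)=1,f(19)=130321 ⇒ 130322
q^20  k|20↦f(k): 1:1 2:16 4:256 5:625 10:10000 20:160000  a_20=170898
n=21: 21·1 7·3 3·7 1·21  f→[194481+2401+81+1]=196964
d|22:{1,2,11,22}  Σf=1+16+14641+234256=248914
d|23:{1,23}  Σf=1+279841=279842
d|24:{1,2,3,4,6,8,12,24}  Σf=1+16+81+256+1296+4096+20736+331776=358258
[q^25] f(25)=390625,f(5)=625,f(1)=1 ⇒ 391251

112931, 130322, 170898, 196964, 248914, 279842, 358258, 391251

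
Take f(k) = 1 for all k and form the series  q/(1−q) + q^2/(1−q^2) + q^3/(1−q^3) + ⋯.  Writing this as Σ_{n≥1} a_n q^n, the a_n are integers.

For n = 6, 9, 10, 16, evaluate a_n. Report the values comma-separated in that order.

4, 3, 4, 5

[q^6] f(1)=1,f(2)=1,f(3)=1,f(6)=1 ⇒ 4
d|9:{9,3,1}  Σf=1+1+1=3
d|10:{1,2,5,10}  Σf=1+1+1+1=4
d|16:{1,2,4,8,16}  Σf=1+1+1+1+1=5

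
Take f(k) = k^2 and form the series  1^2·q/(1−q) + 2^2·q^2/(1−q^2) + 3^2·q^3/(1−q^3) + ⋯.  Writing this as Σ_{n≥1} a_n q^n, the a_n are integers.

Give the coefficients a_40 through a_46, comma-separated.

[q^40] f(1)=1,f(2)=4,f(4)=16,f(5)=25,f(8)=64,f(10)=100,f(20)=400,f(40)=1600 ⇒ 2210
[q^41] f(1)=1,f(41)=1681 ⇒ 1682
d|42:{42,21,14,7,6,3,2,1}  Σf=1764+441+196+49+36+9+4+1=2500
n=43: 1·43 43·1  f→[1+1849]=1850
[q^44] f(1)=1,f(2)=4,f(4)=16,f(11)=121,f(22)=484,f(44)=1936 ⇒ 2562
[q^45] f(45)=2025,f(15)=225,f(9)=81,f(5)=25,f(3)=9,f(1)=1 ⇒ 2366
n=46: 46·1 23·2 2·23 1·46  f→[2116+529+4+1]=2650

2210, 1682, 2500, 1850, 2562, 2366, 2650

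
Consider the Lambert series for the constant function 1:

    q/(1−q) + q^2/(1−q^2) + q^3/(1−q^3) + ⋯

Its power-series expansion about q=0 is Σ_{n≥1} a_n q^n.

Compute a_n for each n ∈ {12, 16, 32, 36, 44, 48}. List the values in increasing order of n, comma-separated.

6, 5, 6, 9, 6, 10

d|12:{12,6,4,3,2,1}  Σf=1+1+1+1+1+1=6
d|16:{16,8,4,2,1}  Σf=1+1+1+1+1=5
d|32:{1,2,4,8,16,32}  Σf=1+1+1+1+1+1=6
d|36:{36,18,12,9,6,4,3,2,1}  Σf=1+1+1+1+1+1+1+1+1=9
q^44  k|44↦f(k): 1:1 2:1 4:1 11:1 22:1 44:1  a_44=6
q^48  k|48↦f(k): 48:1 24:1 16:1 12:1 8:1 6:1 4:1 3:1 2:1 1:1  a_48=10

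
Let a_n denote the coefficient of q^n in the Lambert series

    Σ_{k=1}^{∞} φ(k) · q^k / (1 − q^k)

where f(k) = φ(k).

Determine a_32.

n=32: 32·1 16·2 8·4 4·8 2·16 1·32  φ→[16+8+4+2+1+1]=32

a_32 = 32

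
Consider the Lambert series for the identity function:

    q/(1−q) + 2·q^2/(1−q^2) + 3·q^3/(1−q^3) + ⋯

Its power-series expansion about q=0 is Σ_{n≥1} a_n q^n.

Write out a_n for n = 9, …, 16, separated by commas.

13, 18, 12, 28, 14, 24, 24, 31

[q^9] f(1)=1,f(3)=3,f(9)=9 ⇒ 13
d|10:{10,5,2,1}  Σf=10+5+2+1=18
[q^11] f(1)=1,f(11)=11 ⇒ 12
n=12: 12·1 6·2 4·3 3·4 2·6 1·12  f→[12+6+4+3+2+1]=28
n=13: 1·13 13·1  f→[1+13]=14
[q^14] f(14)=14,f(7)=7,f(2)=2,f(1)=1 ⇒ 24
[q^15] f(1)=1,f(3)=3,f(5)=5,f(15)=15 ⇒ 24
d|16:{16,8,4,2,1}  Σf=16+8+4+2+1=31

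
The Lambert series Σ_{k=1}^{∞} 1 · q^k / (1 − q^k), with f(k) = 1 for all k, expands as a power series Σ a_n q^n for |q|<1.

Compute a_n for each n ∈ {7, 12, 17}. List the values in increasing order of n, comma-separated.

q^7  k|7↦f(k): 1:1 7:1  a_7=2
[q^12] f(12)=1,f(6)=1,f(4)=1,f(3)=1,f(2)=1,f(1)=1 ⇒ 6
q^17  k|17↦f(k): 1:1 17:1  a_17=2

2, 6, 2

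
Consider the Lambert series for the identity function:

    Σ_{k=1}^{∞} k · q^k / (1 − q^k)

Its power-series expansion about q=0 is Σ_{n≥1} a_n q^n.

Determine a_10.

a_10 = 18

[q^10] f(1)=1,f(2)=2,f(5)=5,f(10)=10 ⇒ 18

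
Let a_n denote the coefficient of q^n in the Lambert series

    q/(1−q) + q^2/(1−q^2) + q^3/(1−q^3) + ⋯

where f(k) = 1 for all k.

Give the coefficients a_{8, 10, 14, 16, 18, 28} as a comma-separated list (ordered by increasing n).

4, 4, 4, 5, 6, 6

d|8:{1,2,4,8}  Σf=1+1+1+1=4
[q^10] f(1)=1,f(2)=1,f(5)=1,f(10)=1 ⇒ 4
d|14:{14,7,2,1}  Σf=1+1+1+1=4
[q^16] f(1)=1,f(2)=1,f(4)=1,f(8)=1,f(16)=1 ⇒ 5
d|18:{1,2,3,6,9,18}  Σf=1+1+1+1+1+1=6
q^28  k|28↦f(k): 1:1 2:1 4:1 7:1 14:1 28:1  a_28=6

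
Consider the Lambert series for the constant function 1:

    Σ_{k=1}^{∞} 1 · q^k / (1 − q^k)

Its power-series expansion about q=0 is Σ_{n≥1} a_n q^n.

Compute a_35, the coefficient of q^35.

[q^35] f(35)=1,f(7)=1,f(5)=1,f(1)=1 ⇒ 4

a_35 = 4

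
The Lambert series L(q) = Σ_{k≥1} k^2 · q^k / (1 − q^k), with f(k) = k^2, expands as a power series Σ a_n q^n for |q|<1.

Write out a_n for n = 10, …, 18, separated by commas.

[q^10] f(1)=1,f(2)=4,f(5)=25,f(10)=100 ⇒ 130
n=11: 1·11 11·1  f→[1+121]=122
n=12: 1·12 2·6 3·4 4·3 6·2 12·1  f→[1+4+9+16+36+144]=210
n=13: 13·1 1·13  f→[169+1]=170
[q^14] f(14)=196,f(7)=49,f(2)=4,f(1)=1 ⇒ 250
[q^15] f(15)=225,f(5)=25,f(3)=9,f(1)=1 ⇒ 260
q^16  k|16↦f(k): 16:256 8:64 4:16 2:4 1:1  a_16=341
[q^17] f(17)=289,f(1)=1 ⇒ 290
n=18: 1·18 2·9 3·6 6·3 9·2 18·1  f→[1+4+9+36+81+324]=455

130, 122, 210, 170, 250, 260, 341, 290, 455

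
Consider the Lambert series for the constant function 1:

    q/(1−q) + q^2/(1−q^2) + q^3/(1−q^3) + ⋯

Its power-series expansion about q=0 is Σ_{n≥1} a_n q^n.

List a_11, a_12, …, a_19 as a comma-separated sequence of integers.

q^11  k|11↦f(k): 1:1 11:1  a_11=2
n=12: 1·12 2·6 3·4 4·3 6·2 12·1  f→[1+1+1+1+1+1]=6
[q^13] f(13)=1,f(1)=1 ⇒ 2
n=14: 14·1 7·2 2·7 1·14  f→[1+1+1+1]=4
q^15  k|15↦f(k): 1:1 3:1 5:1 15:1  a_15=4
q^16  k|16↦f(k): 16:1 8:1 4:1 2:1 1:1  a_16=5
d|17:{1,17}  Σf=1+1=2
d|18:{18,9,6,3,2,1}  Σf=1+1+1+1+1+1=6
n=19: 1·19 19·1  f→[1+1]=2

2, 6, 2, 4, 4, 5, 2, 6, 2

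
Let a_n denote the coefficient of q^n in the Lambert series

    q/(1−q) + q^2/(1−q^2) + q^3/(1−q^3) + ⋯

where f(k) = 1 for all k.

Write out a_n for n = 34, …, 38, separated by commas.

4, 4, 9, 2, 4

d|34:{1,2,17,34}  Σf=1+1+1+1=4
[q^35] f(1)=1,f(5)=1,f(7)=1,f(35)=1 ⇒ 4
d|36:{36,18,12,9,6,4,3,2,1}  Σf=1+1+1+1+1+1+1+1+1=9
n=37: 37·1 1·37  f→[1+1]=2
[q^38] f(38)=1,f(19)=1,f(2)=1,f(1)=1 ⇒ 4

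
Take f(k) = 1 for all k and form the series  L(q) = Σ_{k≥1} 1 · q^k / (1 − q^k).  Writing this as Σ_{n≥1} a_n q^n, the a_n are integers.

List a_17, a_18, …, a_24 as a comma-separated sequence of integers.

q^17  k|17↦f(k): 17:1 1:1  a_17=2
q^18  k|18↦f(k): 1:1 2:1 3:1 6:1 9:1 18:1  a_18=6
n=19: 19·1 1·19  f→[1+1]=2
q^20  k|20↦f(k): 1:1 2:1 4:1 5:1 10:1 20:1  a_20=6
d|21:{21,7,3,1}  Σf=1+1+1+1=4
q^22  k|22↦f(k): 1:1 2:1 11:1 22:1  a_22=4
q^23  k|23↦f(k): 1:1 23:1  a_23=2
q^24  k|24↦f(k): 24:1 12:1 8:1 6:1 4:1 3:1 2:1 1:1  a_24=8

2, 6, 2, 6, 4, 4, 2, 8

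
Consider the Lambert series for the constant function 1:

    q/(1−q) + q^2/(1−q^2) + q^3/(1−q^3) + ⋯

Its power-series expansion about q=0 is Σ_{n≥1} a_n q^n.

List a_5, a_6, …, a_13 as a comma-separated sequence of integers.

2, 4, 2, 4, 3, 4, 2, 6, 2

n=5: 1·5 5·1  f→[1+1]=2
[q^6] f(1)=1,f(2)=1,f(3)=1,f(6)=1 ⇒ 4
q^7  k|7↦f(k): 1:1 7:1  a_7=2
[q^8] f(1)=1,f(2)=1,f(4)=1,f(8)=1 ⇒ 4
[q^9] f(1)=1,f(3)=1,f(9)=1 ⇒ 3
[q^10] f(10)=1,f(5)=1,f(2)=1,f(1)=1 ⇒ 4
q^11  k|11↦f(k): 11:1 1:1  a_11=2
[q^12] f(1)=1,f(2)=1,f(3)=1,f(4)=1,f(6)=1,f(12)=1 ⇒ 6
q^13  k|13↦f(k): 13:1 1:1  a_13=2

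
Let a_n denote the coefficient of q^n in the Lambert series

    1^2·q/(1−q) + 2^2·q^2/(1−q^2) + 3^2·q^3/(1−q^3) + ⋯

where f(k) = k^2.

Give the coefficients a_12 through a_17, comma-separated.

q^12  k|12↦f(k): 12:144 6:36 4:16 3:9 2:4 1:1  a_12=210
n=13: 13·1 1·13  f→[169+1]=170
q^14  k|14↦f(k): 1:1 2:4 7:49 14:196  a_14=250
d|15:{1,3,5,15}  Σf=1+9+25+225=260
n=16: 1·16 2·8 4·4 8·2 16·1  f→[1+4+16+64+256]=341
d|17:{1,17}  Σf=1+289=290

210, 170, 250, 260, 341, 290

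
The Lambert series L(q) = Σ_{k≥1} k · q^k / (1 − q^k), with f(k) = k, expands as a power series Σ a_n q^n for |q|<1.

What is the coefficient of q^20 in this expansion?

a_20 = 42

q^20  k|20↦f(k): 20:20 10:10 5:5 4:4 2:2 1:1  a_20=42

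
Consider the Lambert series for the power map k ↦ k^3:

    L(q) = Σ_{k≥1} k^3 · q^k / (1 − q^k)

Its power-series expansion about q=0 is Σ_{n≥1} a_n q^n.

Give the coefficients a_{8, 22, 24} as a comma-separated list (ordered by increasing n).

[q^8] f(1)=1,f(2)=8,f(4)=64,f(8)=512 ⇒ 585
[q^22] f(22)=10648,f(11)=1331,f(2)=8,f(1)=1 ⇒ 11988
q^24  k|24↦f(k): 1:1 2:8 3:27 4:64 6:216 8:512 12:1728 24:13824  a_24=16380

585, 11988, 16380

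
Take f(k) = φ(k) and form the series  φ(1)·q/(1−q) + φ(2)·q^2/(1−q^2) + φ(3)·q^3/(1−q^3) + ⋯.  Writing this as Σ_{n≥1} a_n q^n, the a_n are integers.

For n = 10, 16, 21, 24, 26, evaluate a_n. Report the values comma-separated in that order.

n=10: 1·10 2·5 5·2 10·1  φ→[1+1+4+4]=10
[q^16] φ(1)=1,φ(2)=1,φ(4)=2,φ(8)=4,φ(16)=8 ⇒ 16
q^21  k|21↦φ(k): 1:1 3:2 7:6 21:12  a_21=21
d|24:{24,12,8,6,4,3,2,1}  Σφ=8+4+4+2+2+2+1+1=24
[q^26] φ(26)=12,φ(13)=12,φ(2)=1,φ(1)=1 ⇒ 26

10, 16, 21, 24, 26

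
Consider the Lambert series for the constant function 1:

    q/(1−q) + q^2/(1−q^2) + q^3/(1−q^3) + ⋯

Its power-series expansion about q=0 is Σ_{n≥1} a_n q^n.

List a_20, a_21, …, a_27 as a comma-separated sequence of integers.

6, 4, 4, 2, 8, 3, 4, 4

d|20:{1,2,4,5,10,20}  Σf=1+1+1+1+1+1=6
[q^21] f(21)=1,f(7)=1,f(3)=1,f(1)=1 ⇒ 4
[q^22] f(22)=1,f(11)=1,f(2)=1,f(1)=1 ⇒ 4
d|23:{1,23}  Σf=1+1=2
[q^24] f(24)=1,f(12)=1,f(8)=1,f(6)=1,f(4)=1,f(3)=1,f(2)=1,f(1)=1 ⇒ 8
[q^25] f(25)=1,f(5)=1,f(1)=1 ⇒ 3
q^26  k|26↦f(k): 26:1 13:1 2:1 1:1  a_26=4
n=27: 1·27 3·9 9·3 27·1  f→[1+1+1+1]=4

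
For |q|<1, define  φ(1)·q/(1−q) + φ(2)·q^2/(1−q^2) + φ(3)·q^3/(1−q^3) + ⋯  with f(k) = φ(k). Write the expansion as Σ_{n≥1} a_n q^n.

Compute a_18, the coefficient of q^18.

n=18: 1·18 2·9 3·6 6·3 9·2 18·1  φ→[1+1+2+2+6+6]=18

a_18 = 18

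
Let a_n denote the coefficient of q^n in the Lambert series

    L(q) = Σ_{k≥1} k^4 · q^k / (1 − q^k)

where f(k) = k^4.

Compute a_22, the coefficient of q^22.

a_22 = 248914

q^22  k|22↦f(k): 22:234256 11:14641 2:16 1:1  a_22=248914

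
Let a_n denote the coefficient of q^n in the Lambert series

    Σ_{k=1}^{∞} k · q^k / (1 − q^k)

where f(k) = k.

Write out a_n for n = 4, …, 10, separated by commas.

7, 6, 12, 8, 15, 13, 18

d|4:{1,2,4}  Σf=1+2+4=7
q^5  k|5↦f(k): 1:1 5:5  a_5=6
[q^6] f(1)=1,f(2)=2,f(3)=3,f(6)=6 ⇒ 12
q^7  k|7↦f(k): 1:1 7:7  a_7=8
q^8  k|8↦f(k): 1:1 2:2 4:4 8:8  a_8=15
[q^9] f(1)=1,f(3)=3,f(9)=9 ⇒ 13
[q^10] f(1)=1,f(2)=2,f(5)=5,f(10)=10 ⇒ 18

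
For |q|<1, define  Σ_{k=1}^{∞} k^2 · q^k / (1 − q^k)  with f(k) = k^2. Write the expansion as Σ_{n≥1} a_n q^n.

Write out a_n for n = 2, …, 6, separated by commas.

n=2: 1·2 2·1  f→[1+4]=5
d|3:{1,3}  Σf=1+9=10
[q^4] f(1)=1,f(2)=4,f(4)=16 ⇒ 21
n=5: 5·1 1·5  f→[25+1]=26
q^6  k|6↦f(k): 1:1 2:4 3:9 6:36  a_6=50

5, 10, 21, 26, 50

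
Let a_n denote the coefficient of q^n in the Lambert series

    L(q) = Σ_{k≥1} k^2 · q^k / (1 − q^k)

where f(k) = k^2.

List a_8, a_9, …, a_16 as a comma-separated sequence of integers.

d|8:{8,4,2,1}  Σf=64+16+4+1=85
[q^9] f(1)=1,f(3)=9,f(9)=81 ⇒ 91
[q^10] f(10)=100,f(5)=25,f(2)=4,f(1)=1 ⇒ 130
d|11:{11,1}  Σf=121+1=122
q^12  k|12↦f(k): 1:1 2:4 3:9 4:16 6:36 12:144  a_12=210
d|13:{1,13}  Σf=1+169=170
d|14:{1,2,7,14}  Σf=1+4+49+196=250
d|15:{1,3,5,15}  Σf=1+9+25+225=260
[q^16] f(1)=1,f(2)=4,f(4)=16,f(8)=64,f(16)=256 ⇒ 341

85, 91, 130, 122, 210, 170, 250, 260, 341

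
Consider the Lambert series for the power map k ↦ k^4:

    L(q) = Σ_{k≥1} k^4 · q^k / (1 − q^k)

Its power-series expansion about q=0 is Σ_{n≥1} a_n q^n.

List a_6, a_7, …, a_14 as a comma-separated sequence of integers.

1394, 2402, 4369, 6643, 10642, 14642, 22386, 28562, 40834

[q^6] f(6)=1296,f(3)=81,f(2)=16,f(1)=1 ⇒ 1394
d|7:{7,1}  Σf=2401+1=2402
d|8:{8,4,2,1}  Σf=4096+256+16+1=4369
n=9: 1·9 3·3 9·1  f→[1+81+6561]=6643
[q^10] f(10)=10000,f(5)=625,f(2)=16,f(1)=1 ⇒ 10642
n=11: 11·1 1·11  f→[14641+1]=14642
d|12:{12,6,4,3,2,1}  Σf=20736+1296+256+81+16+1=22386
q^13  k|13↦f(k): 1:1 13:28561  a_13=28562
n=14: 1·14 2·7 7·2 14·1  f→[1+16+2401+38416]=40834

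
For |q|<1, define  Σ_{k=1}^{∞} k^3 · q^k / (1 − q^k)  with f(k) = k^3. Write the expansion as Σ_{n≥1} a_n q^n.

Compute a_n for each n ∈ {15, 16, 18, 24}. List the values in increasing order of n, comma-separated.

3528, 4681, 6813, 16380

n=15: 1·15 3·5 5·3 15·1  f→[1+27+125+3375]=3528
q^16  k|16↦f(k): 16:4096 8:512 4:64 2:8 1:1  a_16=4681
d|18:{1,2,3,6,9,18}  Σf=1+8+27+216+729+5832=6813
d|24:{1,2,3,4,6,8,12,24}  Σf=1+8+27+64+216+512+1728+13824=16380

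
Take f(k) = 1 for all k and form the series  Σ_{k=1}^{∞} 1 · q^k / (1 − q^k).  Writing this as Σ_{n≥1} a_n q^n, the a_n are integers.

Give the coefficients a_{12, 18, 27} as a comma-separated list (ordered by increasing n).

q^12  k|12↦f(k): 12:1 6:1 4:1 3:1 2:1 1:1  a_12=6
[q^18] f(1)=1,f(2)=1,f(3)=1,f(6)=1,f(9)=1,f(18)=1 ⇒ 6
n=27: 1·27 3·9 9·3 27·1  f→[1+1+1+1]=4

6, 6, 4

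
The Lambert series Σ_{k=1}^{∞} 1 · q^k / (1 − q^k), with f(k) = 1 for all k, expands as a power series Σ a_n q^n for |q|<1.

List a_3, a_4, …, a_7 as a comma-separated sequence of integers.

2, 3, 2, 4, 2

d|3:{1,3}  Σf=1+1=2
q^4  k|4↦f(k): 4:1 2:1 1:1  a_4=3
[q^5] f(1)=1,f(5)=1 ⇒ 2
[q^6] f(6)=1,f(3)=1,f(2)=1,f(1)=1 ⇒ 4
d|7:{1,7}  Σf=1+1=2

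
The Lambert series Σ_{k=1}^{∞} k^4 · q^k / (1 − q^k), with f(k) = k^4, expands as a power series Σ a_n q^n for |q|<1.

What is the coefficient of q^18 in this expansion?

n=18: 1·18 2·9 3·6 6·3 9·2 18·1  f→[1+16+81+1296+6561+104976]=112931

a_18 = 112931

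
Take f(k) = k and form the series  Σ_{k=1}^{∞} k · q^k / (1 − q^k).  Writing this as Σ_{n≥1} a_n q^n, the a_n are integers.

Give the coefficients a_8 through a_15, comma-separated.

n=8: 1·8 2·4 4·2 8·1  f→[1+2+4+8]=15
n=9: 1·9 3·3 9·1  f→[1+3+9]=13
d|10:{10,5,2,1}  Σf=10+5+2+1=18
d|11:{1,11}  Σf=1+11=12
d|12:{1,2,3,4,6,12}  Σf=1+2+3+4+6+12=28
[q^13] f(13)=13,f(1)=1 ⇒ 14
[q^14] f(14)=14,f(7)=7,f(2)=2,f(1)=1 ⇒ 24
[q^15] f(1)=1,f(3)=3,f(5)=5,f(15)=15 ⇒ 24

15, 13, 18, 12, 28, 14, 24, 24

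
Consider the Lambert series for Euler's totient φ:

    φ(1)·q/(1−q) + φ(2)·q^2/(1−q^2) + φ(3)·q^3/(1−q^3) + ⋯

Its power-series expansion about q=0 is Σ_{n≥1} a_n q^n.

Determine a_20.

[q^20] φ(1)=1,φ(2)=1,φ(4)=2,φ(5)=4,φ(10)=4,φ(20)=8 ⇒ 20

a_20 = 20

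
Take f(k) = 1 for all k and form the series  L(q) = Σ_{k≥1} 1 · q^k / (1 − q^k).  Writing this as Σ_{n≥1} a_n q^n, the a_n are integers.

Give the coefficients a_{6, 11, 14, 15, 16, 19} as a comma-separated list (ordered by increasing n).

4, 2, 4, 4, 5, 2

[q^6] f(1)=1,f(2)=1,f(3)=1,f(6)=1 ⇒ 4
[q^11] f(1)=1,f(11)=1 ⇒ 2
q^14  k|14↦f(k): 1:1 2:1 7:1 14:1  a_14=4
q^15  k|15↦f(k): 1:1 3:1 5:1 15:1  a_15=4
[q^16] f(1)=1,f(2)=1,f(4)=1,f(8)=1,f(16)=1 ⇒ 5
[q^19] f(19)=1,f(1)=1 ⇒ 2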